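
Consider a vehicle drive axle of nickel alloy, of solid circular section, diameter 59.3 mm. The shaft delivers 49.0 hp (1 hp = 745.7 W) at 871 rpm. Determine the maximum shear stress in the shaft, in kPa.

ω = 2π·871/60 = 91.21 rad/s, so T = P/ω = 49.0×745.7 / 91.21 = 400.6 N·m.
J = πd⁴/32 = π(0.0593)⁴/32 = 1.214×10^-6 m⁴.
τ_max = T·r/J = 400.6 × 0.0296 / 1.214×10^-6 = 9.784×10^6 Pa.

9780 kPa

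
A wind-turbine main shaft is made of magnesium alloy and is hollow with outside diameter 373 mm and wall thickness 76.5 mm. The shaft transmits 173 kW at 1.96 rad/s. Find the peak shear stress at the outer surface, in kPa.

ω = 1.96 rad/s, so T = P/ω = 173×10³ / 1.960 = 88270 N·m.
J = π(d_o⁴ − d_i⁴)/32 = π(0.373⁴ − 0.220⁴)/32 = 1.670×10^-3 m⁴.
τ_max = T·r/J = 88270 × 0.186 / 1.670×10^-3 = 9.855×10^6 Pa.

9850 kPa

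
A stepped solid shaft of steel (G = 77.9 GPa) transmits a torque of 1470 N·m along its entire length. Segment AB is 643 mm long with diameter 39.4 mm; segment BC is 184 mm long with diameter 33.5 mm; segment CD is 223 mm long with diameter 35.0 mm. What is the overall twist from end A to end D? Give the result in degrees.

6.18°

J_AB = π(0.0394)⁴/32 = 2.37×10^-7 m⁴; J_BC = π(0.0335)⁴/32 = 1.24×10^-7 m⁴; J_CD = π(0.0350)⁴/32 = 1.47×10^-7 m⁴.
θ = (T/G)·Σ L_i/J_i = (1470/77.9×10⁹)·(0.643/2.37×10^-7 + 0.184/1.24×10^-7 + 0.223/1.47×10^-7) = 0.1079 rad.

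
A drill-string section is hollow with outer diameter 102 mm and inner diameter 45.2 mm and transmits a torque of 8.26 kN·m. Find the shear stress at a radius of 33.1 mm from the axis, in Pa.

J = π(d_o⁴ − d_i⁴)/32 = π(0.102⁴ − 0.0452⁴)/32 = 1.022×10^-5 m⁴.
Shear stress varies linearly with radius: τ = T·r/J = 8260 × 0.0331 / 1.022×10^-5 = 2.676×10^7 Pa.

2.68e7 Pa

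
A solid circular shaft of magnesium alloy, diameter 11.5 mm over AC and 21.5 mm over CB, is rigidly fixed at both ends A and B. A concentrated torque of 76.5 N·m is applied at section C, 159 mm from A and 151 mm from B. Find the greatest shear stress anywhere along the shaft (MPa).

36.4 MPa

Compatibility: T_A·a/J_AC = T_B·b/J_CB with T_A + T_B = T₀.
J_AC = 1.72×10^-9 m⁴, J_CB = 2.10×10^-8 m⁴, so T_A = T₀·(J_AC/a)/((J_AC/a)+(J_CB/b)) = 5.518 N·m, T_B = 70.98 N·m.
τ in each portion: τ_AC = 1.85×10^7 Pa, τ_CB = 3.64×10^7 Pa; maximum is in CB.
τ_max = T_CB·r/J = 70.98·0.0107/2.10×10^-8 = 3.638×10^7 Pa.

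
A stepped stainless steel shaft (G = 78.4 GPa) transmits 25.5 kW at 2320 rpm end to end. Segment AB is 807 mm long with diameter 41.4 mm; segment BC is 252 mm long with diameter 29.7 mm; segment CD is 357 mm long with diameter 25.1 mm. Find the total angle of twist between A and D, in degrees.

1.17°

ω = 2π·2320/60 = 242.9 rad/s, so T = P/ω = 25.5×10³ / 242.9 = 105.0 N·m.
J_AB = π(0.0414)⁴/32 = 2.88×10^-7 m⁴; J_BC = π(0.0297)⁴/32 = 7.64×10^-8 m⁴; J_CD = π(0.0251)⁴/32 = 3.90×10^-8 m⁴.
θ = (T/G)·Σ L_i/J_i = (105.0/78.4×10⁹)·(0.807/2.88×10^-7 + 0.252/7.64×10^-8 + 0.357/3.90×10^-8) = 0.02043 rad.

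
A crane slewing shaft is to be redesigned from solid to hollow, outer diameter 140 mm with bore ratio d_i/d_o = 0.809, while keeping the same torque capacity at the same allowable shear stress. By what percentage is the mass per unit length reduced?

49.8 %

Equal τ_max and T ⇒ the solid shaft needs d_s³ = d_o³(1−k⁴), so d_s = 140·(1−0.809⁴)^(1/3) = 116.2 mm.
Area ratio A_h/A_s = d_o²(1−k²)/d_s² = (1−k²)/(1−k⁴)^(2/3) = 0.5016.
Mass saving = 1 − 0.5016 = 49.8 %.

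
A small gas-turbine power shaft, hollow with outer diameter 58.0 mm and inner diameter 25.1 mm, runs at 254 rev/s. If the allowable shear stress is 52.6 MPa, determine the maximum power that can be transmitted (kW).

J = π(d_o⁴ − d_i⁴)/32 = π(0.0580⁴ − 0.0251⁴)/32 = 1.072×10^-6 m⁴.
T_max = τ_allow·J/r = 5.26×10^7 × 1.072×10^-6 / 0.0290 = 1944 N·m.
ω = 2π·254 = 1596 rad/s, so P_max = T_max·ω = 3.103×10^6 W.

3100 kW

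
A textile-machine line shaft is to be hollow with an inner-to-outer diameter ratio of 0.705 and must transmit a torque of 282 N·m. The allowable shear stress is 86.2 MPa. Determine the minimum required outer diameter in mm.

For a hollow shaft with d_i/d_o = 0.705: τ_max = 16T/(π d_o³ (1−k⁴)), so d_o = [16T/(π τ_allow (1−k⁴))]^(1/3) = [16·282.0/(π·8.62×10^7·0.7530)]^(1/3) = 0.02807 m.

28.1 mm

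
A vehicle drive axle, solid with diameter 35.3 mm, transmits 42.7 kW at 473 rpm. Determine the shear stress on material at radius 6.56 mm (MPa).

37.1 MPa

ω = 2π·473/60 = 49.53 rad/s, so T = P/ω = 42.7×10³ / 49.53 = 862.1 N·m.
J = πd⁴/32 = π(0.0353)⁴/32 = 1.524×10^-7 m⁴.
Shear stress varies linearly with radius: τ = T·r/J = 862.1 × 0.00656 / 1.524×10^-7 = 3.710×10^7 Pa.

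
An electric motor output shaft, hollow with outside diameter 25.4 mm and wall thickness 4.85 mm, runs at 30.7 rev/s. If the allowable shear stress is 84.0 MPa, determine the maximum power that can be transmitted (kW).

44.5 kW

J = π(d_o⁴ − d_i⁴)/32 = π(0.0254⁴ − 0.0157⁴)/32 = 3.490×10^-8 m⁴.
T_max = τ_allow·J/r = 8.40×10^7 × 3.490×10^-8 / 0.0127 = 230.8 N·m.
ω = 2π·30.7 = 192.9 rad/s, so P_max = T_max·ω = 4.452×10^4 W.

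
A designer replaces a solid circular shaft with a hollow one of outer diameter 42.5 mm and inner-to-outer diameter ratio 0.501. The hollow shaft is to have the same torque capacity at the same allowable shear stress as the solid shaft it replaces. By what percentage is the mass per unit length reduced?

21.8 %

Equal τ_max and T ⇒ the solid shaft needs d_s³ = d_o³(1−k⁴), so d_s = 42.5·(1−0.501⁴)^(1/3) = 41.59 mm.
Area ratio A_h/A_s = d_o²(1−k²)/d_s² = (1−k²)/(1−k⁴)^(2/3) = 0.7822.
Mass saving = 1 − 0.7822 = 21.8 %.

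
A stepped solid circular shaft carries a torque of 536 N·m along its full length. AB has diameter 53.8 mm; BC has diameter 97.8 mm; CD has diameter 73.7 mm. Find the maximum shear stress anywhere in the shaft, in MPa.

17.5 MPa

Under the same torque, τ_max = 16T/(πd³) is largest where d is smallest — segment AB (d = 53.8 mm).
τ_max = 16·536.0/(π·(0.0538)³) = 1.753×10^7 Pa.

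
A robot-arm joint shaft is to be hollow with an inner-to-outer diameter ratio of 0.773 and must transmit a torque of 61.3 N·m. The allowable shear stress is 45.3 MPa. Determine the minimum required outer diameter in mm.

For a hollow shaft with d_i/d_o = 0.773: τ_max = 16T/(π d_o³ (1−k⁴)), so d_o = [16T/(π τ_allow (1−k⁴))]^(1/3) = [16·61.30/(π·4.53×10^7·0.6430)]^(1/3) = 0.02205 m.

22.0 mm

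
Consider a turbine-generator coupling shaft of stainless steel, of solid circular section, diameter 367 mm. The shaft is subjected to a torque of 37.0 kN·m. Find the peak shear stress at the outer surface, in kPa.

J = πd⁴/32 = π(0.367)⁴/32 = 1.781×10^-3 m⁴.
τ_max = T·r/J = 37000 × 0.183 / 1.781×10^-3 = 3.812×10^6 Pa.

3810 kPa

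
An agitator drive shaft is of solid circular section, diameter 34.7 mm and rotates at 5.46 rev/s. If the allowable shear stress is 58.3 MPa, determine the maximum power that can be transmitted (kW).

16.4 kW

J = πd⁴/32 = π(0.0347)⁴/32 = 1.423×10^-7 m⁴.
T_max = τ_allow·J/r = 5.83×10^7 × 1.423×10^-7 / 0.0174 = 478.3 N·m.
ω = 2π·5.46 = 34.31 rad/s, so P_max = T_max·ω = 1.641×10^4 W.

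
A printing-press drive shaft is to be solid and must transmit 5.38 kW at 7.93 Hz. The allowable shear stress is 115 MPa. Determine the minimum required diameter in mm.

ω = 2π·7.93 = 49.83 rad/s, so T = P/ω = 5.38×10³ / 49.83 = 108.0 N·m.
For a solid shaft τ_max = 16T/(πd³), so d = (16T/(π τ_allow))^(1/3) = (16·108.0/(π·1.15×10^8))^(1/3) = 0.01685 m.

16.8 mm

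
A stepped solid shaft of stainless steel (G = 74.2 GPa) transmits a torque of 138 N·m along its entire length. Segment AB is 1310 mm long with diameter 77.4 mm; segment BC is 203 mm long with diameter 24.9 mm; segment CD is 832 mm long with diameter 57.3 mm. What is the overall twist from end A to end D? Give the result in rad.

J_AB = π(0.0774)⁴/32 = 3.52×10^-6 m⁴; J_BC = π(0.0249)⁴/32 = 3.77×10^-8 m⁴; J_CD = π(0.0573)⁴/32 = 1.06×10^-6 m⁴.
θ = (T/G)·Σ L_i/J_i = (138.0/74.2×10⁹)·(1.31/3.52×10^-6 + 0.203/3.77×10^-8 + 0.832/1.06×10^-6) = 0.01216 rad.

0.0122 rad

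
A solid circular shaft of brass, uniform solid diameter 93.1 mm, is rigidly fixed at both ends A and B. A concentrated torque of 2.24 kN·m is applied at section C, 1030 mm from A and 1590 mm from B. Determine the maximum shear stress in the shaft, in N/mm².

8.58 N/mm²

With uniform GJ and both ends fixed, compatibility θ_AC = θ_CB gives T_A·a = T_B·b, together with T_A + T_B = T₀.
T_A = T₀·b/(a+b) = 2240·1590/2620 = 1359 N·m; T_B = 880.6 N·m.
τ in each portion: τ_AC = 8.58×10^6 Pa, τ_CB = 5.56×10^6 Pa; maximum is in AC.
τ_max = T_AC·r/J = 1359·0.0465/7.38×10^-6 = 8.580×10^6 Pa.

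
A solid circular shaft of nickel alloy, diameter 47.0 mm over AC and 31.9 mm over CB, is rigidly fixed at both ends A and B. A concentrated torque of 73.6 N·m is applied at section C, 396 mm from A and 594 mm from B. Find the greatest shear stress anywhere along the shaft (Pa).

3.16e6 Pa

Compatibility: T_A·a/J_AC = T_B·b/J_CB with T_A + T_B = T₀.
J_AC = 4.79×10^-7 m⁴, J_CB = 1.02×10^-7 m⁴, so T_A = T₀·(J_AC/a)/((J_AC/a)+(J_CB/b)) = 64.48 N·m, T_B = 9.122 N·m.
τ in each portion: τ_AC = 3.16×10^6 Pa, τ_CB = 1.43×10^6 Pa; maximum is in AC.
τ_max = T_AC·r/J = 64.48·0.0235/4.79×10^-7 = 3.163×10^6 Pa.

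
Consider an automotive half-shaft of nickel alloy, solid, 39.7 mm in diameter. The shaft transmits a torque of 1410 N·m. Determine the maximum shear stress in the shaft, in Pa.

J = πd⁴/32 = π(0.0397)⁴/32 = 2.439×10^-7 m⁴.
τ_max = T·r/J = 1410 × 0.0199 / 2.439×10^-7 = 1.148×10^8 Pa.

1.15e8 Pa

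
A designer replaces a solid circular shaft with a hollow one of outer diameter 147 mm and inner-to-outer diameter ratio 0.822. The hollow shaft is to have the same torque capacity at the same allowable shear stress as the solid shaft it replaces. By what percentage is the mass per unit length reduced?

51.3 %

Equal τ_max and T ⇒ the solid shaft needs d_s³ = d_o³(1−k⁴), so d_s = 147·(1−0.822⁴)^(1/3) = 120.0 mm.
Area ratio A_h/A_s = d_o²(1−k²)/d_s² = (1−k²)/(1−k⁴)^(2/3) = 0.4870.
Mass saving = 1 − 0.4870 = 51.3 %.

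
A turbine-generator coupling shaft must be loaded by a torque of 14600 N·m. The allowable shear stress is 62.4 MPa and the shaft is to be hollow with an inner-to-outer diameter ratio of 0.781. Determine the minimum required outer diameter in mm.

124 mm

For a hollow shaft with d_i/d_o = 0.781: τ_max = 16T/(π d_o³ (1−k⁴)), so d_o = [16T/(π τ_allow (1−k⁴))]^(1/3) = [16·14600/(π·6.24×10^7·0.6279)]^(1/3) = 0.1238 m.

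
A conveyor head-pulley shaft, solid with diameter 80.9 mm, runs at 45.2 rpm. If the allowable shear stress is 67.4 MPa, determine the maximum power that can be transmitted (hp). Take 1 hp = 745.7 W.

44.5 hp

J = πd⁴/32 = π(0.0809)⁴/32 = 4.205×10^-6 m⁴.
T_max = τ_allow·J/r = 6.74×10^7 × 4.205×10^-6 / 0.0404 = 7007 N·m.
ω = 2π·45.2/60 = 4.733 rad/s, so P_max = T_max·ω = 3.317×10^4 W.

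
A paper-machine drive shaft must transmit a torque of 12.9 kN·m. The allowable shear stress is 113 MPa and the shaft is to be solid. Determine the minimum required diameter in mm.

For a solid shaft τ_max = 16T/(πd³), so d = (16T/(π τ_allow))^(1/3) = (16·12900/(π·1.13×10^8))^(1/3) = 0.08346 m.

83.5 mm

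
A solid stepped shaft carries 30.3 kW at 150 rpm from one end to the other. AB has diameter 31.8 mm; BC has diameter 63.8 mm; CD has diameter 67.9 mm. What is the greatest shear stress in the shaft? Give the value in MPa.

306 MPa

ω = 2π·150/60 = 15.71 rad/s, so T = P/ω = 30.3×10³ / 15.71 = 1929 N·m.
Under the same torque, τ_max = 16T/(πd³) is largest where d is smallest — segment AB (d = 31.8 mm).
τ_max = 16·1929/(π·(0.0318)³) = 3.055×10^8 Pa.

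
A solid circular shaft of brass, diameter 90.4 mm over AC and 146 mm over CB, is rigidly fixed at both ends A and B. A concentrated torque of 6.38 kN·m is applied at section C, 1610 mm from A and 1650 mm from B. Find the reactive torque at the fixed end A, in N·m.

835 N·m

Compatibility: T_A·a/J_AC = T_B·b/J_CB with T_A + T_B = T₀.
J_AC = 6.56×10^-6 m⁴, J_CB = 4.46×10^-5 m⁴, so T_A = T₀·(J_AC/a)/((J_AC/a)+(J_CB/b)) = 835.2 N·m, T_B = 5545 N·m.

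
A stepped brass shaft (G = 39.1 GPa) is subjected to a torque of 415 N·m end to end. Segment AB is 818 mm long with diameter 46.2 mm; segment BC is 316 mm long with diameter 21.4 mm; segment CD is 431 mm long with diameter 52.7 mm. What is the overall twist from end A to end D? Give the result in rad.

J_AB = π(0.0462)⁴/32 = 4.47×10^-7 m⁴; J_BC = π(0.0214)⁴/32 = 2.06×10^-8 m⁴; J_CD = π(0.0527)⁴/32 = 7.57×10^-7 m⁴.
θ = (T/G)·Σ L_i/J_i = (415.0/39.1×10⁹)·(0.818/4.47×10^-7 + 0.316/2.06×10^-8 + 0.431/7.57×10^-7) = 0.1883 rad.

0.188 rad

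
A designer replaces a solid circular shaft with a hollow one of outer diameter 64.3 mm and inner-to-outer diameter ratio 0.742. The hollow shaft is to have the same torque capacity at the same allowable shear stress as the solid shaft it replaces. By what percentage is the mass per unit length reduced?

42.8 %

Equal τ_max and T ⇒ the solid shaft needs d_s³ = d_o³(1−k⁴), so d_s = 64.3·(1−0.742⁴)^(1/3) = 57.01 mm.
Area ratio A_h/A_s = d_o²(1−k²)/d_s² = (1−k²)/(1−k⁴)^(2/3) = 0.5718.
Mass saving = 1 − 0.5718 = 42.8 %.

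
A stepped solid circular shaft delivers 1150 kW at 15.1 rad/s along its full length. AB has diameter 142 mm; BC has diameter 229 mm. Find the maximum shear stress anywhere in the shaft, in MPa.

ω = 15.1 rad/s, so T = P/ω = 1150×10³ / 15.10 = 76160 N·m.
Under the same torque, τ_max = 16T/(πd³) is largest where d is smallest — segment AB (d = 142 mm).
τ_max = 16·76160/(π·(0.142)³) = 1.355×10^8 Pa.

135 MPa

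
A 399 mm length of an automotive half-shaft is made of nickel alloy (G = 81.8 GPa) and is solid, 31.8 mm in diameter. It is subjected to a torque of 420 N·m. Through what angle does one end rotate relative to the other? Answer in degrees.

1.17°

J = πd⁴/32 = π(0.0318)⁴/32 = 1.004×10^-7 m⁴.
θ = T·L/(G·J) = 420.0 × 0.399 / (81.8×10⁹ × 1.004×10^-7) = 0.02041 rad.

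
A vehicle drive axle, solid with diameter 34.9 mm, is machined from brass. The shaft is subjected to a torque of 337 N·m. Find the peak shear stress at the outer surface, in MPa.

40.4 MPa

J = πd⁴/32 = π(0.0349)⁴/32 = 1.456×10^-7 m⁴.
τ_max = T·r/J = 337.0 × 0.0175 / 1.456×10^-7 = 4.038×10^7 Pa.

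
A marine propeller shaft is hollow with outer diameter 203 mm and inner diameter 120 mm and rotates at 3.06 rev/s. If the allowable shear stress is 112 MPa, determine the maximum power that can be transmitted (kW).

3110 kW

J = π(d_o⁴ − d_i⁴)/32 = π(0.203⁴ − 0.120⁴)/32 = 1.464×10^-4 m⁴.
T_max = τ_allow·J/r = 1.12×10^8 × 1.464×10^-4 / 0.102 = 161500 N·m.
ω = 2π·3.06 = 19.23 rad/s, so P_max = T_max·ω = 3.105×10^6 W.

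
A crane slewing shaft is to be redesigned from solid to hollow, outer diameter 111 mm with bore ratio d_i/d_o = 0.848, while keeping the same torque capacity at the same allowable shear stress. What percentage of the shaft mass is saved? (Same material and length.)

54.4 %

Equal τ_max and T ⇒ the solid shaft needs d_s³ = d_o³(1−k⁴), so d_s = 111·(1−0.848⁴)^(1/3) = 87.08 mm.
Area ratio A_h/A_s = d_o²(1−k²)/d_s² = (1−k²)/(1−k⁴)^(2/3) = 0.4564.
Mass saving = 1 − 0.4564 = 54.4 %.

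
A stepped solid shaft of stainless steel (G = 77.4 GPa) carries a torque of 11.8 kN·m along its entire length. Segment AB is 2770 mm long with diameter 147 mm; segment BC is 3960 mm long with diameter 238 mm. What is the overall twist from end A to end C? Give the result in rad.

0.0111 rad

J_AB = π(0.147)⁴/32 = 4.58×10^-5 m⁴; J_BC = π(0.238)⁴/32 = 3.15×10^-4 m⁴.
θ = (T/G)·Σ L_i/J_i = (11800/77.4×10⁹)·(2.77/4.58×10^-5 + 3.96/3.15×10^-4) = 0.01113 rad.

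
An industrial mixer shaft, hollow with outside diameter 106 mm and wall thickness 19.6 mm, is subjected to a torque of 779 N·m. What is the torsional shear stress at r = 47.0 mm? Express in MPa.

3.51 MPa

J = π(d_o⁴ − d_i⁴)/32 = π(0.106⁴ − 0.0668⁴)/32 = 1.044×10^-5 m⁴.
Shear stress varies linearly with radius: τ = T·r/J = 779.0 × 0.0470 / 1.044×10^-5 = 3.507×10^6 Pa.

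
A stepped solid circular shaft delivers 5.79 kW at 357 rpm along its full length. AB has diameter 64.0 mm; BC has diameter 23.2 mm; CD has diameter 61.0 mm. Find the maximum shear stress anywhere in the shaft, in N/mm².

ω = 2π·357/60 = 37.38 rad/s, so T = P/ω = 5.79×10³ / 37.38 = 154.9 N·m.
Under the same torque, τ_max = 16T/(πd³) is largest where d is smallest — segment BC (d = 23.2 mm).
τ_max = 16·154.9/(π·(0.0232)³) = 6.317×10^7 Pa.

63.2 N/mm²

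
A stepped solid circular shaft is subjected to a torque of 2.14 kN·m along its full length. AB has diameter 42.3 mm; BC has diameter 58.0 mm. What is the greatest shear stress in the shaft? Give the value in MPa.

Under the same torque, τ_max = 16T/(πd³) is largest where d is smallest — segment AB (d = 42.3 mm).
τ_max = 16·2140/(π·(0.0423)³) = 1.440×10^8 Pa.

144 MPa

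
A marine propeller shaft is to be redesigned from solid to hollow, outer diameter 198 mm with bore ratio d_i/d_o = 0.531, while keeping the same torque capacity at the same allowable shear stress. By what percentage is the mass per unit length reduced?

Equal τ_max and T ⇒ the solid shaft needs d_s³ = d_o³(1−k⁴), so d_s = 198·(1−0.531⁴)^(1/3) = 192.6 mm.
Area ratio A_h/A_s = d_o²(1−k²)/d_s² = (1−k²)/(1−k⁴)^(2/3) = 0.7588.
Mass saving = 1 − 0.7588 = 24.1 %.

24.1 %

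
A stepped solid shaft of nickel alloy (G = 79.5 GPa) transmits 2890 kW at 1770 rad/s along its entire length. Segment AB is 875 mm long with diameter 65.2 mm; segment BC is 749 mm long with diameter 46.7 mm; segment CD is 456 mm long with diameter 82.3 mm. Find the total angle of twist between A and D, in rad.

0.0452 rad

ω = 1770 rad/s, so T = P/ω = 2890×10³ / 1770 = 1633 N·m.
J_AB = π(0.0652)⁴/32 = 1.77×10^-6 m⁴; J_BC = π(0.0467)⁴/32 = 4.67×10^-7 m⁴; J_CD = π(0.0823)⁴/32 = 4.50×10^-6 m⁴.
θ = (T/G)·Σ L_i/J_i = (1633/79.5×10⁹)·(0.875/1.77×10^-6 + 0.749/4.67×10^-7 + 0.456/4.50×10^-6) = 0.04515 rad.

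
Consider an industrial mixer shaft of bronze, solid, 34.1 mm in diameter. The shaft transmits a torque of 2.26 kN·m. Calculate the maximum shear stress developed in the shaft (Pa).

2.90e8 Pa

J = πd⁴/32 = π(0.0341)⁴/32 = 1.327×10^-7 m⁴.
τ_max = T·r/J = 2260 × 0.0170 / 1.327×10^-7 = 2.903×10^8 Pa.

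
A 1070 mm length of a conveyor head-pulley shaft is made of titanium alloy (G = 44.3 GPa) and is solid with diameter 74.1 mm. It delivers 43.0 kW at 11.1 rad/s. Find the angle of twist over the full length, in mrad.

31.6 mrad

ω = 11.1 rad/s, so T = P/ω = 43.0×10³ / 11.10 = 3874 N·m.
J = πd⁴/32 = π(0.0741)⁴/32 = 2.960×10^-6 m⁴.
θ = T·L/(G·J) = 3874 × 1.07 / (44.3×10⁹ × 2.960×10^-6) = 0.03161 rad.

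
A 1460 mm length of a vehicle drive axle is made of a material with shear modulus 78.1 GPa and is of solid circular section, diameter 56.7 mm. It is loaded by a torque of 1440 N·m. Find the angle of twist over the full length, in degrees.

J = πd⁴/32 = π(0.0567)⁴/32 = 1.015×10^-6 m⁴.
θ = T·L/(G·J) = 1440 × 1.46 / (78.1×10⁹ × 1.015×10^-6) = 0.02653 rad.

1.52°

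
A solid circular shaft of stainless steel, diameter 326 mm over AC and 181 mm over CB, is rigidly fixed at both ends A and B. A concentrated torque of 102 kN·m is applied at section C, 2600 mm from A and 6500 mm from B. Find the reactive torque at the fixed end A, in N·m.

98300 N·m

Compatibility: T_A·a/J_AC = T_B·b/J_CB with T_A + T_B = T₀.
J_AC = 1.11×10^-3 m⁴, J_CB = 1.05×10^-4 m⁴, so T_A = T₀·(J_AC/a)/((J_AC/a)+(J_CB/b)) = 98260 N·m, T_B = 3735 N·m.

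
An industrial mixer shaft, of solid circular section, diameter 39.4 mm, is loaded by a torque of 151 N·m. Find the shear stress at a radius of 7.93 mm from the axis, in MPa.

J = πd⁴/32 = π(0.0394)⁴/32 = 2.366×10^-7 m⁴.
Shear stress varies linearly with radius: τ = T·r/J = 151.0 × 0.00793 / 2.366×10^-7 = 5.061×10^6 Pa.

5.06 MPa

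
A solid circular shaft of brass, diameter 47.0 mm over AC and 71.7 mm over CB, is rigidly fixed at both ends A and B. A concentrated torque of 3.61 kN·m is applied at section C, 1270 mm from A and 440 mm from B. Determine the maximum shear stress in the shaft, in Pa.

Compatibility: T_A·a/J_AC = T_B·b/J_CB with T_A + T_B = T₀.
J_AC = 4.79×10^-7 m⁴, J_CB = 2.59×10^-6 m⁴, so T_A = T₀·(J_AC/a)/((J_AC/a)+(J_CB/b)) = 217.0 N·m, T_B = 3393 N·m.
τ in each portion: τ_AC = 1.06×10^7 Pa, τ_CB = 4.69×10^7 Pa; maximum is in CB.
τ_max = T_CB·r/J = 3393·0.0358/2.59×10^-6 = 4.688×10^7 Pa.

4.69e7 Pa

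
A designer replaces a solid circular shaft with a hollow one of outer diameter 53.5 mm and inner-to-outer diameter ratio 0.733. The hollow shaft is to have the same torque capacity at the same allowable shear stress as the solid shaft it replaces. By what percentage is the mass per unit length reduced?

41.9 %

Equal τ_max and T ⇒ the solid shaft needs d_s³ = d_o³(1−k⁴), so d_s = 53.5·(1−0.733⁴)^(1/3) = 47.76 mm.
Area ratio A_h/A_s = d_o²(1−k²)/d_s² = (1−k²)/(1−k⁴)^(2/3) = 0.5807.
Mass saving = 1 − 0.5807 = 41.9 %.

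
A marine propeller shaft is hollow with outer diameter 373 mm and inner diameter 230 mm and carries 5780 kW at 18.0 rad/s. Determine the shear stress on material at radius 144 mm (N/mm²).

ω = 18.0 rad/s, so T = P/ω = 5780×10³ / 18.00 = 321100 N·m.
J = π(d_o⁴ − d_i⁴)/32 = π(0.373⁴ − 0.230⁴)/32 = 1.626×10^-3 m⁴.
Shear stress varies linearly with radius: τ = T·r/J = 321100 × 0.144 / 1.626×10^-3 = 2.844×10^7 Pa.

28.4 N/mm²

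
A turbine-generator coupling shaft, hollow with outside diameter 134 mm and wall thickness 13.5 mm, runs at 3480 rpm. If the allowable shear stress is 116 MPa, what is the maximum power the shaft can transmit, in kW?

11900 kW

J = π(d_o⁴ − d_i⁴)/32 = π(0.134⁴ − 0.107⁴)/32 = 1.878×10^-5 m⁴.
T_max = τ_allow·J/r = 1.16×10^8 × 1.878×10^-5 / 0.0670 = 32520 N·m.
ω = 2π·3480/60 = 364.4 rad/s, so P_max = T_max·ω = 1.185×10^7 W.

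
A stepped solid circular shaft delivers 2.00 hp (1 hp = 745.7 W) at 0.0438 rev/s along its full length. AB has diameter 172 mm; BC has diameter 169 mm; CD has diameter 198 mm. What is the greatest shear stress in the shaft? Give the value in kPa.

ω = 2π·0.0438 = 0.2752 rad/s, so T = P/ω = 2.00×745.7 / 0.2752 = 5419 N·m.
Under the same torque, τ_max = 16T/(πd³) is largest where d is smallest — segment BC (d = 169 mm).
τ_max = 16·5419/(π·(0.169)³) = 5.718×10^6 Pa.

5720 kPa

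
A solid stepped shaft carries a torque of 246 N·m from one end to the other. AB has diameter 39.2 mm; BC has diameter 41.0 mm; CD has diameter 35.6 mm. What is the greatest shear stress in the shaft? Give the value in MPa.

27.8 MPa

Under the same torque, τ_max = 16T/(πd³) is largest where d is smallest — segment CD (d = 35.6 mm).
τ_max = 16·246.0/(π·(0.0356)³) = 2.777×10^7 Pa.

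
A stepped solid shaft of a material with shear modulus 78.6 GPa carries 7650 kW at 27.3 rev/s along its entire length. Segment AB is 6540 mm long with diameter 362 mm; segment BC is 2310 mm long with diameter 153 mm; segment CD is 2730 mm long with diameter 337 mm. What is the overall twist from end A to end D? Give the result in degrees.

ω = 2π·27.3 = 171.5 rad/s, so T = P/ω = 7650×10³ / 171.5 = 44600 N·m.
J_AB = π(0.362)⁴/32 = 1.69×10^-3 m⁴; J_BC = π(0.153)⁴/32 = 5.38×10^-5 m⁴; J_CD = π(0.337)⁴/32 = 1.27×10^-3 m⁴.
θ = (T/G)·Σ L_i/J_i = (44600/78.6×10⁹)·(6.54/1.69×10^-3 + 2.31/5.38×10^-5 + 2.73/1.27×10^-3) = 0.02779 rad.

1.59°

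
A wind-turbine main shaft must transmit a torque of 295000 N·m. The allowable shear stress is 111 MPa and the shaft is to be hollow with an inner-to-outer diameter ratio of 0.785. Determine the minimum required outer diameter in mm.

For a hollow shaft with d_i/d_o = 0.785: τ_max = 16T/(π d_o³ (1−k⁴)), so d_o = [16T/(π τ_allow (1−k⁴))]^(1/3) = [16·295000/(π·1.11×10^8·0.6203)]^(1/3) = 0.2794 m.

279 mm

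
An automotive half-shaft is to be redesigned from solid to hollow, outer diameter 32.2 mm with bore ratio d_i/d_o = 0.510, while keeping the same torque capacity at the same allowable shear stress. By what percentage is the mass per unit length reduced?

22.5 %

Equal τ_max and T ⇒ the solid shaft needs d_s³ = d_o³(1−k⁴), so d_s = 32.2·(1−0.510⁴)^(1/3) = 31.46 mm.
Area ratio A_h/A_s = d_o²(1−k²)/d_s² = (1−k²)/(1−k⁴)^(2/3) = 0.7753.
Mass saving = 1 − 0.7753 = 22.5 %.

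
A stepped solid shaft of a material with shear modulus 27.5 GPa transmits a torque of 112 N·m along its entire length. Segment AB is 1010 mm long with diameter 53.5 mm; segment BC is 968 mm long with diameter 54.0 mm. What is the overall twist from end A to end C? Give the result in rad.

J_AB = π(0.0535)⁴/32 = 8.04×10^-7 m⁴; J_BC = π(0.0540)⁴/32 = 8.35×10^-7 m⁴.
θ = (T/G)·Σ L_i/J_i = (112.0/27.5×10⁹)·(1.01/8.04×10^-7 + 0.968/8.35×10^-7) = 9.837×10^-3 rad.

0.00984 rad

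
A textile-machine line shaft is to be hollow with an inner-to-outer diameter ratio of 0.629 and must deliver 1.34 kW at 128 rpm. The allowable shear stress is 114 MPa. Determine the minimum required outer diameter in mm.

17.4 mm

ω = 2π·128/60 = 13.40 rad/s, so T = P/ω = 1.34×10³ / 13.40 = 99.97 N·m.
For a hollow shaft with d_i/d_o = 0.629: τ_max = 16T/(π d_o³ (1−k⁴)), so d_o = [16T/(π τ_allow (1−k⁴))]^(1/3) = [16·99.97/(π·1.14×10^8·0.8435)]^(1/3) = 0.01743 m.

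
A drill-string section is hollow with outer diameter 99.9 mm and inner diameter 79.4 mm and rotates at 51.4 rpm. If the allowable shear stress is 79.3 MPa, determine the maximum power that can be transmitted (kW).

50.2 kW

J = π(d_o⁴ − d_i⁴)/32 = π(0.0999⁴ − 0.0794⁴)/32 = 5.876×10^-6 m⁴.
T_max = τ_allow·J/r = 7.93×10^7 × 5.876×10^-6 / 0.0500 = 9329 N·m.
ω = 2π·51.4/60 = 5.383 rad/s, so P_max = T_max·ω = 5.022×10^4 W.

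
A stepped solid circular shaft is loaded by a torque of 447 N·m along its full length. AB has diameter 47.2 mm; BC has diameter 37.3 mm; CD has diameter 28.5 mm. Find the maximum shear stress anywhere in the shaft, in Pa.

9.83e7 Pa

Under the same torque, τ_max = 16T/(πd³) is largest where d is smallest — segment CD (d = 28.5 mm).
τ_max = 16·447.0/(π·(0.0285)³) = 9.834×10^7 Pa.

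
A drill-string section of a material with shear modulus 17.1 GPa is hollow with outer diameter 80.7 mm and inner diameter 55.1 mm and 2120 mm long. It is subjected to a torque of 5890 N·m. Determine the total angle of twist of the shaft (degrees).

12.8°

J = π(d_o⁴ − d_i⁴)/32 = π(0.0807⁴ − 0.0551⁴)/32 = 3.259×10^-6 m⁴.
θ = T·L/(G·J) = 5890 × 2.12 / (17.1×10⁹ × 3.259×10^-6) = 0.2241 rad.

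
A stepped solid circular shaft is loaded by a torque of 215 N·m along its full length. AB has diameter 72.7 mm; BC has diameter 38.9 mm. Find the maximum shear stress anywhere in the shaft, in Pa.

Under the same torque, τ_max = 16T/(πd³) is largest where d is smallest — segment BC (d = 38.9 mm).
τ_max = 16·215.0/(π·(0.0389)³) = 1.860×10^7 Pa.

1.86e7 Pa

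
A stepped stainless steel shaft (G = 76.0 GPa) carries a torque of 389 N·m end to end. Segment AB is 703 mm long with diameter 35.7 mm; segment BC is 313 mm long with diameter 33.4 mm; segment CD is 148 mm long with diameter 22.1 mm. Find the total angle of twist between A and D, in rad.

0.0680 rad

J_AB = π(0.0357)⁴/32 = 1.59×10^-7 m⁴; J_BC = π(0.0334)⁴/32 = 1.22×10^-7 m⁴; J_CD = π(0.0221)⁴/32 = 2.34×10^-8 m⁴.
θ = (T/G)·Σ L_i/J_i = (389.0/76.0×10⁹)·(0.703/1.59×10^-7 + 0.313/1.22×10^-7 + 0.148/2.34×10^-8) = 0.06802 rad.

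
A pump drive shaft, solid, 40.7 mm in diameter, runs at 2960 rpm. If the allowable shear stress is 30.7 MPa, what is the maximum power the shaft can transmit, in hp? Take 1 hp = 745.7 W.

J = πd⁴/32 = π(0.0407)⁴/32 = 2.694×10^-7 m⁴.
T_max = τ_allow·J/r = 3.07×10^7 × 2.694×10^-7 / 0.0204 = 406.4 N·m.
ω = 2π·2960/60 = 310.0 rad/s, so P_max = T_max·ω = 1.260×10^5 W.

169 hp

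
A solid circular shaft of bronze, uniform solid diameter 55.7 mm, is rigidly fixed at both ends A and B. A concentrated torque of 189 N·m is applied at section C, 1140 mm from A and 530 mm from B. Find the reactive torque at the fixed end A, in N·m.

60.0 N·m

With uniform GJ and both ends fixed, compatibility θ_AC = θ_CB gives T_A·a = T_B·b, together with T_A + T_B = T₀.
T_A = T₀·b/(a+b) = 189.0·530/1670 = 59.98 N·m; T_B = 129.0 N·m.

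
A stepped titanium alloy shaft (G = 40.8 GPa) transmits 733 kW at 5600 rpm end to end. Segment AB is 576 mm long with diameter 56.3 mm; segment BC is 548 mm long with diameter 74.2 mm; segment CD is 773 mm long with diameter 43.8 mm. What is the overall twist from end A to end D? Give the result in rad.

ω = 2π·5600/60 = 586.4 rad/s, so T = P/ω = 733×10³ / 586.4 = 1250 N·m.
J_AB = π(0.0563)⁴/32 = 9.86×10^-7 m⁴; J_BC = π(0.0742)⁴/32 = 2.98×10^-6 m⁴; J_CD = π(0.0438)⁴/32 = 3.61×10^-7 m⁴.
θ = (T/G)·Σ L_i/J_i = (1250/40.8×10⁹)·(0.576/9.86×10^-7 + 0.548/2.98×10^-6 + 0.773/3.61×10^-7) = 0.08907 rad.

0.0891 rad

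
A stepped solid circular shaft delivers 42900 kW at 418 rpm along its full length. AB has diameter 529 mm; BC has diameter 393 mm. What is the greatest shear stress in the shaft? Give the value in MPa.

82.2 MPa

ω = 2π·418/60 = 43.77 rad/s, so T = P/ω = 42900×10³ / 43.77 = 980100 N·m.
Under the same torque, τ_max = 16T/(πd³) is largest where d is smallest — segment BC (d = 393 mm).
τ_max = 16·980100/(π·(0.393)³) = 8.223×10^7 Pa.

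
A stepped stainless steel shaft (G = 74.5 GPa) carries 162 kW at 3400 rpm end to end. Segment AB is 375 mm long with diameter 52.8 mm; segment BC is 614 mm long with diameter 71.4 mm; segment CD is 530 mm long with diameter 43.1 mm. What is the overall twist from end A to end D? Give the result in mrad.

14.0 mrad

ω = 2π·3400/60 = 356.0 rad/s, so T = P/ω = 162×10³ / 356.0 = 455.0 N·m.
J_AB = π(0.0528)⁴/32 = 7.63×10^-7 m⁴; J_BC = π(0.0714)⁴/32 = 2.55×10^-6 m⁴; J_CD = π(0.0431)⁴/32 = 3.39×10^-7 m⁴.
θ = (T/G)·Σ L_i/J_i = (455.0/74.5×10⁹)·(0.375/7.63×10^-7 + 0.614/2.55×10^-6 + 0.530/3.39×10^-7) = 0.01403 rad.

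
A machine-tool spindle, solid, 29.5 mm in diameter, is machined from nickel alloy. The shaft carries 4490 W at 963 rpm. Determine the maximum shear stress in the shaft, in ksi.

1.28 ksi

ω = 2π·963/60 = 100.8 rad/s, so T = P/ω = 4490 / 100.8 = 44.52 N·m.
J = πd⁴/32 = π(0.0295)⁴/32 = 7.435×10^-8 m⁴.
τ_max = T·r/J = 44.52 × 0.0147 / 7.435×10^-8 = 8.833×10^6 Pa.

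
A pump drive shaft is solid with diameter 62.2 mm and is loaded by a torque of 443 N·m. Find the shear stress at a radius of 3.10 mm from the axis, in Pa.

J = πd⁴/32 = π(0.0622)⁴/32 = 1.469×10^-6 m⁴.
Shear stress varies linearly with radius: τ = T·r/J = 443.0 × 0.00310 / 1.469×10^-6 = 9.346×10^5 Pa.

935000 Pa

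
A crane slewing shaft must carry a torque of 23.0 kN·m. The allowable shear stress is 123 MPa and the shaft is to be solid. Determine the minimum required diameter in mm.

98.4 mm

For a solid shaft τ_max = 16T/(πd³), so d = (16T/(π τ_allow))^(1/3) = (16·23000/(π·1.23×10^8))^(1/3) = 0.09839 m.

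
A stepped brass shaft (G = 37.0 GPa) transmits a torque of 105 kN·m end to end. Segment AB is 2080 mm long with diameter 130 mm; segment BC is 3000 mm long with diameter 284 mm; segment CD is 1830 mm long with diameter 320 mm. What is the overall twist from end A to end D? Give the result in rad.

0.229 rad

J_AB = π(0.130)⁴/32 = 2.80×10^-5 m⁴; J_BC = π(0.284)⁴/32 = 6.39×10^-4 m⁴; J_CD = π(0.320)⁴/32 = 1.03×10^-3 m⁴.
θ = (T/G)·Σ L_i/J_i = (105000/37.0×10⁹)·(2.08/2.80×10^-5 + 3.00/6.39×10^-4 + 1.83/1.03×10^-3) = 0.2289 rad.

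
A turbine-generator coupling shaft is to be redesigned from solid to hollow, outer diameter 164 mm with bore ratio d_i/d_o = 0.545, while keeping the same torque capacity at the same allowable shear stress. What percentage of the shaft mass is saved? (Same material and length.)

25.2 %

Equal τ_max and T ⇒ the solid shaft needs d_s³ = d_o³(1−k⁴), so d_s = 164·(1−0.545⁴)^(1/3) = 159.0 mm.
Area ratio A_h/A_s = d_o²(1−k²)/d_s² = (1−k²)/(1−k⁴)^(2/3) = 0.7476.
Mass saving = 1 − 0.7476 = 25.2 %.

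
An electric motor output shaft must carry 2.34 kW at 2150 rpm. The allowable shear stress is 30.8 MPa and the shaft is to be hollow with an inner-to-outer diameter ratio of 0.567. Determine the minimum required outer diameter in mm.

12.4 mm

ω = 2π·2150/60 = 225.1 rad/s, so T = P/ω = 2.34×10³ / 225.1 = 10.39 N·m.
For a hollow shaft with d_i/d_o = 0.567: τ_max = 16T/(π d_o³ (1−k⁴)), so d_o = [16T/(π τ_allow (1−k⁴))]^(1/3) = [16·10.39/(π·3.08×10^7·0.8966)]^(1/3) = 0.01242 m.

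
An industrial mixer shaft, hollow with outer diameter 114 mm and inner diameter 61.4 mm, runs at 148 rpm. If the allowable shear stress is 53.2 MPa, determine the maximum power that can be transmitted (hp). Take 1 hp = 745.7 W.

J = π(d_o⁴ − d_i⁴)/32 = π(0.114⁴ − 0.0614⁴)/32 = 1.519×10^-5 m⁴.
T_max = τ_allow·J/r = 5.32×10^7 × 1.519×10^-5 / 0.0570 = 14170 N·m.
ω = 2π·148/60 = 15.50 rad/s, so P_max = T_max·ω = 2.197×10^5 W.

295 hp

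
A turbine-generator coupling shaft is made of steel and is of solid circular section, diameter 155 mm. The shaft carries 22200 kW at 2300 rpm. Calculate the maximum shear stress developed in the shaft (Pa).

ω = 2π·2300/60 = 240.9 rad/s, so T = P/ω = 22200×10³ / 240.9 = 92170 N·m.
J = πd⁴/32 = π(0.155)⁴/32 = 5.667×10^-5 m⁴.
τ_max = T·r/J = 92170 × 0.0775 / 5.667×10^-5 = 1.261×10^8 Pa.

1.26e8 Pa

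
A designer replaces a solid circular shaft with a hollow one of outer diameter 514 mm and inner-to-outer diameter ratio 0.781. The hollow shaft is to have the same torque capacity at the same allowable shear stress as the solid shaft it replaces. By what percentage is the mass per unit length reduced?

Equal τ_max and T ⇒ the solid shaft needs d_s³ = d_o³(1−k⁴), so d_s = 514·(1−0.781⁴)^(1/3) = 440.2 mm.
Area ratio A_h/A_s = d_o²(1−k²)/d_s² = (1−k²)/(1−k⁴)^(2/3) = 0.5319.
Mass saving = 1 − 0.5319 = 46.8 %.

46.8 %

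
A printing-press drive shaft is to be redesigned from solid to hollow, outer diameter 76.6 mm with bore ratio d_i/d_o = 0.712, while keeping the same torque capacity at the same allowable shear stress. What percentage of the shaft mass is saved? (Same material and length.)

Equal τ_max and T ⇒ the solid shaft needs d_s³ = d_o³(1−k⁴), so d_s = 76.6·(1−0.712⁴)^(1/3) = 69.38 mm.
Area ratio A_h/A_s = d_o²(1−k²)/d_s² = (1−k²)/(1−k⁴)^(2/3) = 0.6010.
Mass saving = 1 − 0.6010 = 39.9 %.

39.9 %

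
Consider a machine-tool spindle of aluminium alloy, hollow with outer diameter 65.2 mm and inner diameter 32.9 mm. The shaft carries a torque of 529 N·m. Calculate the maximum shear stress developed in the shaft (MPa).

10.4 MPa

J = π(d_o⁴ − d_i⁴)/32 = π(0.0652⁴ − 0.0329⁴)/32 = 1.659×10^-6 m⁴.
τ_max = T·r/J = 529.0 × 0.0326 / 1.659×10^-6 = 1.039×10^7 Pa.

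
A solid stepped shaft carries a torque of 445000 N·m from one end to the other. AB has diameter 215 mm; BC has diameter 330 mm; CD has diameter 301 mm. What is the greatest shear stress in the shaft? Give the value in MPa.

228 MPa

Under the same torque, τ_max = 16T/(πd³) is largest where d is smallest — segment AB (d = 215 mm).
τ_max = 16·445000/(π·(0.215)³) = 2.280×10^8 Pa.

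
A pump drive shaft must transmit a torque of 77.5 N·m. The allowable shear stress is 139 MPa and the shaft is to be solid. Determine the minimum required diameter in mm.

14.2 mm

For a solid shaft τ_max = 16T/(πd³), so d = (16T/(π τ_allow))^(1/3) = (16·77.50/(π·1.39×10^8))^(1/3) = 0.01416 m.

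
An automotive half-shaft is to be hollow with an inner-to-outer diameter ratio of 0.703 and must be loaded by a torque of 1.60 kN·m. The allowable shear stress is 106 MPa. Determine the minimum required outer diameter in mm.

46.7 mm

For a hollow shaft with d_i/d_o = 0.703: τ_max = 16T/(π d_o³ (1−k⁴)), so d_o = [16T/(π τ_allow (1−k⁴))]^(1/3) = [16·1600/(π·1.06×10^8·0.7558)]^(1/3) = 0.04668 m.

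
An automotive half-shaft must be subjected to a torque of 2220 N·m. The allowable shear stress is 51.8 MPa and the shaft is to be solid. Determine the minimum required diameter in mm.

60.2 mm

For a solid shaft τ_max = 16T/(πd³), so d = (16T/(π τ_allow))^(1/3) = (16·2220/(π·5.18×10^7))^(1/3) = 0.06021 m.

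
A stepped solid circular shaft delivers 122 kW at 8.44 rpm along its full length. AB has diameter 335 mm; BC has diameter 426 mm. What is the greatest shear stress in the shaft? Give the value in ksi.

ω = 2π·8.44/60 = 0.8838 rad/s, so T = P/ω = 122×10³ / 0.8838 = 138000 N·m.
Under the same torque, τ_max = 16T/(πd³) is largest where d is smallest — segment AB (d = 335 mm).
τ_max = 16·138000/(π·(0.335)³) = 1.870×10^7 Pa.

2.71 ksi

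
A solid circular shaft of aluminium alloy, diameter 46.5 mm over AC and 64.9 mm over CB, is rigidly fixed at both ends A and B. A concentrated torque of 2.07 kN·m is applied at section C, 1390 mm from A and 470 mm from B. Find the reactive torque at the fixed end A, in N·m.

169 N·m

Compatibility: T_A·a/J_AC = T_B·b/J_CB with T_A + T_B = T₀.
J_AC = 4.59×10^-7 m⁴, J_CB = 1.74×10^-6 m⁴, so T_A = T₀·(J_AC/a)/((J_AC/a)+(J_CB/b)) = 169.4 N·m, T_B = 1901 N·m.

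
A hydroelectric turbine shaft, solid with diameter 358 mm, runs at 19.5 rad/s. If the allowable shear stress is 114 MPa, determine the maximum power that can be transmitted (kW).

J = πd⁴/32 = π(0.358)⁴/32 = 1.613×10^-3 m⁴.
T_max = τ_allow·J/r = 1.14×10^8 × 1.613×10^-3 / 0.179 = 1.027e6 N·m.
ω = 19.5 rad/s, so P_max = T_max·ω = 2.003×10^7 W.

20000 kW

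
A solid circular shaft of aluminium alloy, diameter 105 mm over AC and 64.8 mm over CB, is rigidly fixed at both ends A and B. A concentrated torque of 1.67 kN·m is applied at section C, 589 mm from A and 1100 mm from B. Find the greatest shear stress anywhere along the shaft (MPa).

Compatibility: T_A·a/J_AC = T_B·b/J_CB with T_A + T_B = T₀.
J_AC = 1.19×10^-5 m⁴, J_CB = 1.73×10^-6 m⁴, so T_A = T₀·(J_AC/a)/((J_AC/a)+(J_CB/b)) = 1550 N·m, T_B = 120.4 N·m.
τ in each portion: τ_AC = 6.82×10^6 Pa, τ_CB = 2.25×10^6 Pa; maximum is in AC.
τ_max = T_AC·r/J = 1550·0.0525/1.19×10^-5 = 6.818×10^6 Pa.

6.82 MPa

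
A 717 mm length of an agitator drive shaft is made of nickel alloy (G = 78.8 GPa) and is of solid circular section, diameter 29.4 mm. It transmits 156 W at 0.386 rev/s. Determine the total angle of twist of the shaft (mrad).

7.98 mrad

ω = 2π·0.386 = 2.425 rad/s, so T = P/ω = 156 / 2.425 = 64.32 N·m.
J = πd⁴/32 = π(0.0294)⁴/32 = 7.335×10^-8 m⁴.
θ = T·L/(G·J) = 64.32 × 0.717 / (78.8×10⁹ × 7.335×10^-8) = 7.979×10^-3 rad.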